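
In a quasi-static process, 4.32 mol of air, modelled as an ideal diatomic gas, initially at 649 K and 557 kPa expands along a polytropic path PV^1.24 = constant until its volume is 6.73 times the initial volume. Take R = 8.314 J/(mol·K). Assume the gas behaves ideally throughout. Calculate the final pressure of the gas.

V₁ = nRT₁/P₁ = 4.32×8.314×649/557 = 41.8 L.
Polytropic n=1.24: T₂ = T₁(V₁/V₂)^(n−1) = 649×(0.149)^0.24 = 411 K; P₂ = P₁(V₁/V₂)^n = 52.4 kPa.

52.4 kPa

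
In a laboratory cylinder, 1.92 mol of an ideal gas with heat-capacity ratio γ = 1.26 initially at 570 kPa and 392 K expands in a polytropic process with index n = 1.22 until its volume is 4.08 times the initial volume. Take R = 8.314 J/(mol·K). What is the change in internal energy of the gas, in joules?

-6400 J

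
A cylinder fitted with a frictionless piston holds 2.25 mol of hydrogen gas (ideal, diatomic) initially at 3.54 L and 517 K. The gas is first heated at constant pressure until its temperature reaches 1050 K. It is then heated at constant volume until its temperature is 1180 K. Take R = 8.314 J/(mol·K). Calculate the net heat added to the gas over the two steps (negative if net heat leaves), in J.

41000 J

P₁ = nRT₁/V₁ = 2.25×8.314×517/3.54 = 2730 kPa.
Step 1 — Isobaric: P stays 2730 kPa; V/T = const ⇒ T₂ = 1050 K, V₂ = 7.19 L.
W = PΔV = 2730×(7.19−3.54) kPa·L = 9970 J.
ΔU = nCvΔT = 2.25×20.8×(1050−517) = 24900 J.
Q = ΔU + W = nCpΔT = 34900 J.
State after step 1: P = 2730 kPa, V = 7.19 L, T = 1050 K.
Step 2 — Isochoric: V stays 7.19 L; P/T = const ⇒ T₂ = 1180 K, P₂ = 3070 kPa.
W = 0 (no volume change).
ΔU = nCvΔT = 2.25×20.8×(1180−1050) = 6080 J.
Q = ΔU = 6080 J.
Net over both steps: W = 9970 J, Q = 41000 J, ΔU = 31000 J.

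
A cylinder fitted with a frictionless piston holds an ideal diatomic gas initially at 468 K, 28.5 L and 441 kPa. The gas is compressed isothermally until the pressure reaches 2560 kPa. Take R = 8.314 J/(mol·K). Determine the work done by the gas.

-22100 J

n = P₁V₁/(RT₁) = 441×28.5/(8.314×468) = 3.23 mol.
Isothermal: T stays 468 K; PV = const ⇒ V₂ = 4.91 L, P₂ = 2560 kPa.
W = nRT ln(V₂/V₁) = 3.23×8.314×468×ln(0.172) = -22100 J.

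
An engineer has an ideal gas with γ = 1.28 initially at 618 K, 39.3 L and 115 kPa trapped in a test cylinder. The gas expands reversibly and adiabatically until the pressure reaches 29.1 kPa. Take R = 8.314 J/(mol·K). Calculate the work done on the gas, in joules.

-4190 J

n = P₁V₁/(RT₁) = 115×39.3/(8.314×618) = 0.880 mol.
Adiabatic: T₂/T₁ = (P₂/P₁)^((γ−1)/γ) ⇒ T₂ = 618×(0.253)^0.219 = 458 K; V₂ = 115 L.
ΔU = nCvΔT = 0.880×29.7×(458−618) = -4190 J.
Q = 0 for an adiabatic process, so W = −ΔU = 4190 J.
Work done on the gas = −W_by = -4190 J.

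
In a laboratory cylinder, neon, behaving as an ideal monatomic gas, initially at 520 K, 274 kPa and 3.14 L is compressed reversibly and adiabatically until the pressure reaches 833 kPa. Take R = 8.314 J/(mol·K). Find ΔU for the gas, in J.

n = P₁V₁/(RT₁) = 274×3.14/(8.314×520) = 0.199 mol.
Adiabatic: T₂/T₁ = (P₂/P₁)^((γ−1)/γ) ⇒ T₂ = 520×(3.04)^0.400 = 811 K; V₂ = 1.61 L.
For an ideal gas ΔU = nCvΔT with Cv = (3/2)R = 12.5 J/(mol·K).
ΔU = 0.199×12.5×(811−520) = 723 J.

723 J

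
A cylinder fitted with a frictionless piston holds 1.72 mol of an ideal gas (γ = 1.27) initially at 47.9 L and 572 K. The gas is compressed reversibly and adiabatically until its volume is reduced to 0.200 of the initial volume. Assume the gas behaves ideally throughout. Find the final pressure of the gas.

P₁ = nRT₁/V₁ = 1.72×8.314×572/47.9 = 171 kPa.
Adiabatic: TV^(γ−1) = const ⇒ T₂ = 572×(5.00)^0.270 = 883 K; PV^γ = const ⇒ P₂ = 1320 kPa.

1320 kPa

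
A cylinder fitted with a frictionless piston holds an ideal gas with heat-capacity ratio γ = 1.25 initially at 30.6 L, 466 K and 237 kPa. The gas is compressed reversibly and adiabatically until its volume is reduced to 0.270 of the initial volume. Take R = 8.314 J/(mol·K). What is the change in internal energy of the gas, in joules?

11200 J

n = P₁V₁/(RT₁) = 237×30.6/(8.314×466) = 1.87 mol.
Adiabatic: TV^(γ−1) = const ⇒ T₂ = 466×(3.70)^0.250 = 646 K; PV^γ = const ⇒ P₂ = 1220 kPa.
For an ideal gas ΔU = nCvΔT with Cv = R/(γ−1) = 33.3 J/(mol·K).
ΔU = 1.87×33.3×(646−466) = 11200 J.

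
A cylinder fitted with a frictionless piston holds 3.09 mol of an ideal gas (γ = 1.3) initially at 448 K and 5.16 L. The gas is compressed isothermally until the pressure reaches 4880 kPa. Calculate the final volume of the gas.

P₁ = nRT₁/V₁ = 3.09×8.314×448/5.16 = 2230 kPa.
Isothermal: T stays 448 K; PV = const ⇒ V₂ = 2.36 L, P₂ = 4880 kPa.

2.36 L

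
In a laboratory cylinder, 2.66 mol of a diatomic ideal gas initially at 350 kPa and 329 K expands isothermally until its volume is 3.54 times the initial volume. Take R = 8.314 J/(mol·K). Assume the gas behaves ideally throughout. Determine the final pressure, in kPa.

98.9 kPa

V₁ = nRT₁/P₁ = 2.66×8.314×329/350 = 20.8 L.
Isothermal: T stays 329 K; PV = const ⇒ V₂ = 73.6 L, P₂ = 98.9 kPa.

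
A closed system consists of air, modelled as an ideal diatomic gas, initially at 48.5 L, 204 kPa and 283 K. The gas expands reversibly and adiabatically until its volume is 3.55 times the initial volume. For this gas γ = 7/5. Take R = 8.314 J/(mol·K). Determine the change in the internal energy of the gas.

n = P₁V₁/(RT₁) = 204×48.5/(8.314×283) = 4.21 mol.
Adiabatic: TV^(γ−1) = const ⇒ T₂ = 283×(0.282)^0.400 = 170 K; PV^γ = const ⇒ P₂ = 34.6 kPa.
For an ideal gas ΔU = nCvΔT with Cv = (5/2)R = 20.8 J/(mol·K).
ΔU = 4.21×20.8×(170−283) = -9830 J.

-9830 J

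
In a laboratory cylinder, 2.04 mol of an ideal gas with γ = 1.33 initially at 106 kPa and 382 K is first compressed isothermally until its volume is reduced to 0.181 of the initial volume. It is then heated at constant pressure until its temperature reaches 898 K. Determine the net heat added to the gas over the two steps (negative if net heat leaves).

V₁ = nRT₁/P₁ = 2.04×8.314×382/106 = 61.1 L.
Step 1 — Isothermal: T stays 382 K; PV = const ⇒ V₂ = 11.1 L, P₂ = 586 kPa.
ΔU = 0 (ideal gas, T constant).
W = nRT ln(V₂/V₁) = 2.04×8.314×382×ln(0.181) = -11100 J.
Q = ΔU + W = -11100 J.
State after step 1: P = 586 kPa, V = 11.1 L, T = 382 K.
Step 2 — Isobaric: P stays 586 kPa; V/T = const ⇒ T₂ = 898 K, V₂ = 26.0 L.
W = PΔV = 586×(26.0−11.1) kPa·L = 8750 J.
ΔU = nCvΔT = 2.04×25.2×(898−382) = 26500 J.
Q = ΔU + W = nCpΔT = 35300 J.
Net over both steps: W = -2320 J, Q = 24200 J, ΔU = 26500 J.

24200 J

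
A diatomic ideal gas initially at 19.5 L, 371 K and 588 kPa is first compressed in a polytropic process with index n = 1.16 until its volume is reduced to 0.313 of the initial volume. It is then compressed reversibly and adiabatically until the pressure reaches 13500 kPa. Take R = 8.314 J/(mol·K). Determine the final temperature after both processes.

n = P₁V₁/(RT₁) = 588×19.5/(8.314×371) = 3.72 mol.
Step 1 — Polytropic n=1.16: T₂ = T₁(V₁/V₂)^(n−1) = 371×(3.19)^0.16 = 447 K; P₂ = P₁(V₁/V₂)^n = 2260 kPa.
W = (P₁V₁−P₂V₂)/(n−1) = (588×19.5−2260×6.10)/0.16 = -14600 J.
ΔU = nCvΔT = 3.72×20.8×(447−371) = 5850 J.
Q = ΔU + W = -8780 J.
State after step 1: P = 2260 kPa, V = 6.10 L, T = 447 K.
Step 2 — Adiabatic: T₂/T₁ = (P₂/P₁)^((γ−1)/γ) ⇒ T₂ = 447×(5.97)^0.286 = 744 K; V₂ = 1.70 L.
ΔU = nCvΔT = 3.72×20.8×(744−447) = 23000 J.
Q = 0 for an adiabatic process, so W = −ΔU = -23000 J.
Net over both steps: W = -37600 J, Q = -8780 J, ΔU = 28800 J.

744 K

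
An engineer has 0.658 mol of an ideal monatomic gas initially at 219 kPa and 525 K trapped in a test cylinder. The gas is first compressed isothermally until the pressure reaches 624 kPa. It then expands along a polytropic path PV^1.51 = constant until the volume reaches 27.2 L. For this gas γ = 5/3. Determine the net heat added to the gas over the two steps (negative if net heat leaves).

-2220 J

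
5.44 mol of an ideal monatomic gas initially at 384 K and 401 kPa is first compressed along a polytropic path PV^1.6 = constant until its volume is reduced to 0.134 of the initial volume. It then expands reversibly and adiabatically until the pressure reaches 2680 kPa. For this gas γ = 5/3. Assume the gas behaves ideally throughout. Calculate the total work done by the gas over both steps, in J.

V₁ = nRT₁/P₁ = 5.44×8.314×384/401 = 43.3 L.
Step 1 — Polytropic n=1.6: T₂ = T₁(V₁/V₂)^(n−1) = 384×(7.46)^0.60 = 1280 K; P₂ = P₁(V₁/V₂)^n = 9990 kPa.
W = (P₁V₁−P₂V₂)/(n−1) = (401×43.3−9990×5.80)/0.60 = -67700 J.
ΔU = nCvΔT = 5.44×12.5×(1280−384) = 61000 J.
Q = ΔU + W = -6770 J.
State after step 1: P = 9990 kPa, V = 5.80 L, T = 1280 K.
Step 2 — Adiabatic: T₂/T₁ = (P₂/P₁)^((γ−1)/γ) ⇒ T₂ = 1280×(0.268)^0.400 = 758 K; V₂ = 12.8 L.
ΔU = nCvΔT = 5.44×12.5×(758−1280) = -35600 J.
Q = 0 for an adiabatic process, so W = −ΔU = 35600 J.
Net over both steps: W = -32100 J, Q = -6770 J, ΔU = 25300 J.

-32100 J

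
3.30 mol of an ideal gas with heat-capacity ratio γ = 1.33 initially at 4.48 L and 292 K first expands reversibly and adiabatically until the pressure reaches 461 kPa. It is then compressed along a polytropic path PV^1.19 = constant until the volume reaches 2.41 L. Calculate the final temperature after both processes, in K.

285 K

P₁ = nRT₁/V₁ = 3.30×8.314×292/4.48 = 1790 kPa.
Step 1 — Adiabatic: T₂/T₁ = (P₂/P₁)^((γ−1)/γ) ⇒ T₂ = 292×(0.258)^0.248 = 209 K; V₂ = 12.4 L.
ΔU = nCvΔT = 3.30×25.2×(209−292) = -6930 J.
Q = 0 for an adiabatic process, so W = −ΔU = 6930 J.
State after step 1: P = 461 kPa, V = 12.4 L, T = 209 K.
Step 2 — Polytropic n=1.19: T₂ = T₁(V₁/V₂)^(n−1) = 209×(5.15)^0.19 = 285 K; P₂ = P₁(V₁/V₂)^n = 3240 kPa.
W = (P₁V₁−P₂V₂)/(n−1) = (461×12.4−3240×2.41)/0.19 = -11000 J.
ΔU = nCvΔT = 3.30×25.2×(285−209) = 6340 J.
Q = ΔU + W = -4670 J.
Net over both steps: W = -4070 J, Q = -4670 J, ΔU = -597 J.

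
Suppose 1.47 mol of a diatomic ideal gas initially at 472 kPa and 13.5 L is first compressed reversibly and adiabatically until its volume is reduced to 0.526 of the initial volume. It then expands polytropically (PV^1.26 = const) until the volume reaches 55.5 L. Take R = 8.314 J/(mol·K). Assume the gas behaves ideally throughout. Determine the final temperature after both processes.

T₁ = P₁V₁/(nR) = 472×13.5/(1.47×8.314) = 521 K.
Step 1 — Adiabatic: TV^(γ−1) = const ⇒ T₂ = 521×(1.90)^0.400 = 674 K; PV^γ = const ⇒ P₂ = 1160 kPa.
ΔU = nCvΔT = 1.47×20.8×(674−521) = 4670 J.
Q = 0 for an adiabatic process, so W = −ΔU = -4670 J.
State after step 1: P = 1160 kPa, V = 7.10 L, T = 674 K.
Step 2 — Polytropic n=1.26: T₂ = T₁(V₁/V₂)^(n−1) = 674×(0.128)^0.26 = 395 K; P₂ = P₁(V₁/V₂)^n = 87.0 kPa.
W = (P₁V₁−P₂V₂)/(n−1) = (1160×7.10−87.0×55.5)/0.26 = 13100 J.
ΔU = nCvΔT = 1.47×20.8×(395−674) = -8530 J.
Q = ΔU + W = 4590 J.
Net over both steps: W = 8450 J, Q = 4590 J, ΔU = -3860 J.

395 K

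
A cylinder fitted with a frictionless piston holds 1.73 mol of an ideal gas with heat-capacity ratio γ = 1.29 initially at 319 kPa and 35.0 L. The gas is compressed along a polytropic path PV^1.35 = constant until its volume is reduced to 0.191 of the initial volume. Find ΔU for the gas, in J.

30200 J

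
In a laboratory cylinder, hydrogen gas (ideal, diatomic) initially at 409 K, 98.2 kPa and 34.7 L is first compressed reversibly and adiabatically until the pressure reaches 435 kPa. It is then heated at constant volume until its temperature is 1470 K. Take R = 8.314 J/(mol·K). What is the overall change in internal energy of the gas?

22100 J

n = P₁V₁/(RT₁) = 98.2×34.7/(8.314×409) = 1.00 mol.
Step 1 — Adiabatic: T₂/T₁ = (P₂/P₁)^((γ−1)/γ) ⇒ T₂ = 409×(4.43)^0.286 = 626 K; V₂ = 12.0 L.
ΔU = nCvΔT = 1.00×20.8×(626−409) = 4510 J.
Q = 0 for an adiabatic process, so W = −ΔU = -4510 J.
State after step 1: P = 435 kPa, V = 12.0 L, T = 626 K.
Step 2 — Isochoric: V stays 12.0 L; P/T = const ⇒ T₂ = 1470 K, P₂ = 1020 kPa.
W = 0 (no volume change).
ΔU = nCvΔT = 1.00×20.8×(1470−626) = 17600 J.
Q = ΔU = 17600 J.
Net over both steps: W = -4510 J, Q = 17600 J, ΔU = 22100 J.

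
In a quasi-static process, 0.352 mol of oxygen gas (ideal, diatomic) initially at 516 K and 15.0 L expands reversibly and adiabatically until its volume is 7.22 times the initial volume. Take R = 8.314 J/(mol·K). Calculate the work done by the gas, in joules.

2060 J

P₁ = nRT₁/V₁ = 0.352×8.314×516/15.0 = 101 kPa.
Adiabatic: TV^(γ−1) = const ⇒ T₂ = 516×(0.139)^0.400 = 234 K; PV^γ = const ⇒ P₂ = 6.32 kPa.
ΔU = nCvΔT = 0.352×20.8×(234−516) = -2060 J.
Q = 0 for an adiabatic process, so W = −ΔU = 2060 J.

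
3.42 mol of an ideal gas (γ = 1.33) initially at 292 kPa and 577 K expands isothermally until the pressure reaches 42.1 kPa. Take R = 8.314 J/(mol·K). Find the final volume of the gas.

390 L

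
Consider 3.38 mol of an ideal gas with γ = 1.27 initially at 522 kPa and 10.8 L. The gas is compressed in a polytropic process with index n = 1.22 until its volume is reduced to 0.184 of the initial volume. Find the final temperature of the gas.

291 K

T₁ = P₁V₁/(nR) = 522×10.8/(3.38×8.314) = 201 K.
Polytropic n=1.22: T₂ = T₁(V₁/V₂)^(n−1) = 201×(5.43)^0.22 = 291 K; P₂ = P₁(V₁/V₂)^n = 4120 kPa.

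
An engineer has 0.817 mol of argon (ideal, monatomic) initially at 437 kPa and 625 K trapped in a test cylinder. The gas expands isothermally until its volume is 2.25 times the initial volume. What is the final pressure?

194 kPa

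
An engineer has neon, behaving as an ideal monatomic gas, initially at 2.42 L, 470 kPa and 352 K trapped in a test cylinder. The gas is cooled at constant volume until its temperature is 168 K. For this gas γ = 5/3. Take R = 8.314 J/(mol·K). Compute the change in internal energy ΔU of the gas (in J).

-892 J

n = P₁V₁/(RT₁) = 470×2.42/(8.314×352) = 0.389 mol.
Isochoric: V stays 2.42 L; P/T = const ⇒ T₂ = 168 K, P₂ = 224 kPa.
For an ideal gas ΔU = nCvΔT with Cv = (3/2)R = 12.5 J/(mol·K).
ΔU = 0.389×12.5×(168−352) = -892 J.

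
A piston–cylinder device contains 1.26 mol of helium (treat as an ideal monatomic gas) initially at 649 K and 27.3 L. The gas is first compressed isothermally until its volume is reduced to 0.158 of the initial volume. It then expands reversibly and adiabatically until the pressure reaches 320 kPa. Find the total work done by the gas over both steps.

-7740 J

P₁ = nRT₁/V₁ = 1.26×8.314×649/27.3 = 249 kPa.
Step 1 — Isothermal: T stays 649 K; PV = const ⇒ V₂ = 4.31 L, P₂ = 1580 kPa.
ΔU = 0 (ideal gas, T constant).
W = nRT ln(V₂/V₁) = 1.26×8.314×649×ln(0.158) = -12500 J.
Q = ΔU + W = -12500 J.
State after step 1: P = 1580 kPa, V = 4.31 L, T = 649 K.
Step 2 — Adiabatic: T₂/T₁ = (P₂/P₁)^((γ−1)/γ) ⇒ T₂ = 649×(0.203)^0.400 = 343 K; V₂ = 11.2 L.
ΔU = nCvΔT = 1.26×12.5×(343−649) = -4810 J.
Q = 0 for an adiabatic process, so W = −ΔU = 4810 J.
Net over both steps: W = -7740 J, Q = -12500 J, ΔU = -4810 J.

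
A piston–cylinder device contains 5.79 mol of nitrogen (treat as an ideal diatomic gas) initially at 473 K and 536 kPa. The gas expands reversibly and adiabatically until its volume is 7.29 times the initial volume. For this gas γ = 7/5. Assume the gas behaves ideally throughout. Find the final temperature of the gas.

214 K

V₁ = nRT₁/P₁ = 5.79×8.314×473/536 = 42.5 L.
Adiabatic: TV^(γ−1) = const ⇒ T₂ = 473×(0.137)^0.400 = 214 K; PV^γ = const ⇒ P₂ = 33.2 kPa.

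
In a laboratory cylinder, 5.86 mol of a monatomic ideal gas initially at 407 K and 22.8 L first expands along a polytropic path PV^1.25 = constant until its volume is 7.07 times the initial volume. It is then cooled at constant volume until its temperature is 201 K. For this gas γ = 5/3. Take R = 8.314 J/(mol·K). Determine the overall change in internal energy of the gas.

-15100 J

P₁ = nRT₁/V₁ = 5.86×8.314×407/22.8 = 870 kPa.
Step 1 — Polytropic n=1.25: T₂ = T₁(V₁/V₂)^(n−1) = 407×(0.141)^0.25 = 250 K; P₂ = P₁(V₁/V₂)^n = 75.4 kPa.
W = (P₁V₁−P₂V₂)/(n−1) = (870×22.8−75.4×161)/0.25 = 30700 J.
ΔU = nCvΔT = 5.86×12.5×(250−407) = -11500 J.
Q = ΔU + W = 19200 J.
State after step 1: P = 75.4 kPa, V = 161 L, T = 250 K.
Step 2 — Isochoric: V stays 161 L; P/T = const ⇒ T₂ = 201 K, P₂ = 60.8 kPa.
W = 0 (no volume change).
ΔU = nCvΔT = 5.86×12.5×(201−250) = -3550 J.
Q = ΔU = -3550 J.
Net over both steps: W = 30700 J, Q = 15600 J, ΔU = -15100 J.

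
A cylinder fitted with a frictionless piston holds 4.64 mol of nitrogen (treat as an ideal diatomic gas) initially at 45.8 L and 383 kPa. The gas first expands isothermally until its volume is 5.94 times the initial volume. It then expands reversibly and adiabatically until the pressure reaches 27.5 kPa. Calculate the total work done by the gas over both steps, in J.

40700 J

T₁ = P₁V₁/(nR) = 383×45.8/(4.64×8.314) = 455 K.
Step 1 — Isothermal: T stays 455 K; PV = const ⇒ V₂ = 272 L, P₂ = 64.5 kPa.
ΔU = 0 (ideal gas, T constant).
W = nRT ln(V₂/V₁) = 4.64×8.314×455×ln(5.94) = 31300 J.
Q = ΔU + W = 31300 J.
State after step 1: P = 64.5 kPa, V = 272 L, T = 455 K.
Step 2 — Adiabatic: T₂/T₁ = (P₂/P₁)^((γ−1)/γ) ⇒ T₂ = 455×(0.427)^0.286 = 356 K; V₂ = 500 L.
ΔU = nCvΔT = 4.64×20.8×(356−455) = -9480 J.
Q = 0 for an adiabatic process, so W = −ΔU = 9480 J.
Net over both steps: W = 40700 J, Q = 31300 J, ΔU = -9480 J.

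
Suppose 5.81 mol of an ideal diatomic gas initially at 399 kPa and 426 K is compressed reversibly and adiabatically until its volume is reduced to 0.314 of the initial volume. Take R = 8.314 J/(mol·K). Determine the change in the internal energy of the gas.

30300 J

V₁ = nRT₁/P₁ = 5.81×8.314×426/399 = 51.6 L.
Adiabatic: TV^(γ−1) = const ⇒ T₂ = 426×(3.18)^0.400 = 677 K; PV^γ = const ⇒ P₂ = 2020 kPa.
For an ideal gas ΔU = nCvΔT with Cv = (5/2)R = 20.8 J/(mol·K).
ΔU = 5.81×20.8×(677−426) = 30300 J.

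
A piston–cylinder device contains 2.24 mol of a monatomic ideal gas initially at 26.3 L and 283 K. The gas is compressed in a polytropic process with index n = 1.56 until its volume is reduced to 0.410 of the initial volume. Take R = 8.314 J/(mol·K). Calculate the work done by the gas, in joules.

P₁ = nRT₁/V₁ = 2.24×8.314×283/26.3 = 200 kPa.
Polytropic n=1.56: T₂ = T₁(V₁/V₂)^(n−1) = 283×(2.44)^0.56 = 466 K; P₂ = P₁(V₁/V₂)^n = 805 kPa.
W = (P₁V₁−P₂V₂)/(n−1) = (200×26.3−805×10.8)/0.56 = -6090 J.

-6090 J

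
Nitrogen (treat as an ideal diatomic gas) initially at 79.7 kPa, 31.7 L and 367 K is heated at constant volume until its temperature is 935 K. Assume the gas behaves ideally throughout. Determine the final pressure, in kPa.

203 kPa

Isochoric: V stays 31.7 L; P/T = const ⇒ T₂ = 935 K, P₂ = 203 kPa.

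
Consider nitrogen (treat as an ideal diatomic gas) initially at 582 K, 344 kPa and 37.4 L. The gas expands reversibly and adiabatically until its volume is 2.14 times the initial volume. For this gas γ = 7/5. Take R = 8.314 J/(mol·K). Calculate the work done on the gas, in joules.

-8440 J

n = P₁V₁/(RT₁) = 344×37.4/(8.314×582) = 2.66 mol.
Adiabatic: TV^(γ−1) = const ⇒ T₂ = 582×(0.467)^0.400 = 429 K; PV^γ = const ⇒ P₂ = 119 kPa.
ΔU = nCvΔT = 2.66×20.8×(429−582) = -8440 J.
Q = 0 for an adiabatic process, so W = −ΔU = 8440 J.
Work done on the gas = −W_by = -8440 J.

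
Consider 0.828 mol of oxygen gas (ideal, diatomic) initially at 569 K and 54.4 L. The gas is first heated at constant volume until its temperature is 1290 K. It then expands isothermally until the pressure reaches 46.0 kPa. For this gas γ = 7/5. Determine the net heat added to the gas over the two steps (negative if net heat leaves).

P₁ = nRT₁/V₁ = 0.828×8.314×569/54.4 = 72.0 kPa.
Step 1 — Isochoric: V stays 54.4 L; P/T = const ⇒ T₂ = 1290 K, P₂ = 163 kPa.
W = 0 (no volume change).
ΔU = nCvΔT = 0.828×20.8×(1290−569) = 12400 J.
Q = ΔU = 12400 J.
State after step 1: P = 163 kPa, V = 54.4 L, T = 1290 K.
Step 2 — Isothermal: T stays 1290 K; PV = const ⇒ V₂ = 193 L, P₂ = 46.0 kPa.
ΔU = 0 (ideal gas, T constant).
W = nRT ln(V₂/V₁) = 0.828×8.314×1290×ln(3.55) = 11200 J.
Q = ΔU + W = 11200 J.
Net over both steps: W = 11200 J, Q = 23700 J, ΔU = 12400 J.

23700 J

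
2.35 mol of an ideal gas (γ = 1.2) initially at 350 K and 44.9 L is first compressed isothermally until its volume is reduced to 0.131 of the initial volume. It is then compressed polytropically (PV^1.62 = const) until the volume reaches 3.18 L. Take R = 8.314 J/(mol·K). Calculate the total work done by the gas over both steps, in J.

-19000 J

P₁ = nRT₁/V₁ = 2.35×8.314×350/44.9 = 152 kPa.
Step 1 — Isothermal: T stays 350 K; PV = const ⇒ V₂ = 5.88 L, P₂ = 1160 kPa.
ΔU = 0 (ideal gas, T constant).
W = nRT ln(V₂/V₁) = 2.35×8.314×350×ln(0.131) = -13900 J.
Q = ΔU + W = -13900 J.
State after step 1: P = 1160 kPa, V = 5.88 L, T = 350 K.
Step 2 — Polytropic n=1.62: T₂ = T₁(V₁/V₂)^(n−1) = 350×(1.85)^0.62 = 512 K; P₂ = P₁(V₁/V₂)^n = 3150 kPa.
W = (P₁V₁−P₂V₂)/(n−1) = (1160×5.88−3150×3.18)/0.62 = -5120 J.
ΔU = nCvΔT = 2.35×41.6×(512−350) = 15900 J.
Q = ΔU + W = 10800 J.
Net over both steps: W = -19000 J, Q = -3150 J, ΔU = 15900 J.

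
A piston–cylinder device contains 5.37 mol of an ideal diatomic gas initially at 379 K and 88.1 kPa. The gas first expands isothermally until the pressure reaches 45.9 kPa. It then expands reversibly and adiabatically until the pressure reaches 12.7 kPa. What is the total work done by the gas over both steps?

24000 J

V₁ = nRT₁/P₁ = 5.37×8.314×379/88.1 = 192 L.
Step 1 — Isothermal: T stays 379 K; PV = const ⇒ V₂ = 369 L, P₂ = 45.9 kPa.
ΔU = 0 (ideal gas, T constant).
W = nRT ln(V₂/V₁) = 5.37×8.314×379×ln(1.92) = 11000 J.
Q = ΔU + W = 11000 J.
State after step 1: P = 45.9 kPa, V = 369 L, T = 379 K.
Step 2 — Adiabatic: T₂/T₁ = (P₂/P₁)^((γ−1)/γ) ⇒ T₂ = 379×(0.277)^0.286 = 263 K; V₂ = 923 L.
ΔU = nCvΔT = 5.37×20.8×(263−379) = -13000 J.
Q = 0 for an adiabatic process, so W = −ΔU = 13000 J.
Net over both steps: W = 24000 J, Q = 11000 J, ΔU = -13000 J.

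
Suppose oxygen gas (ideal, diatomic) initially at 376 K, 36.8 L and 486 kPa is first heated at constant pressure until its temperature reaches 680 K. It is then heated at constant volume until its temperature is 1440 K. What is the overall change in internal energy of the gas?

n = P₁V₁/(RT₁) = 486×36.8/(8.314×376) = 5.72 mol.
Step 1 — Isobaric: P stays 486 kPa; V/T = const ⇒ T₂ = 680 K, V₂ = 66.6 L.
W = PΔV = 486×(66.6−36.8) kPa·L = 14500 J.
ΔU = nCvΔT = 5.72×20.8×(680−376) = 36200 J.
Q = ΔU + W = nCpΔT = 50600 J.
State after step 1: P = 486 kPa, V = 66.6 L, T = 680 K.
Step 2 — Isochoric: V stays 66.6 L; P/T = const ⇒ T₂ = 1440 K, P₂ = 1030 kPa.
W = 0 (no volume change).
ΔU = nCvΔT = 5.72×20.8×(1440−680) = 90400 J.
Q = ΔU = 90400 J.
Net over both steps: W = 14500 J, Q = 141000 J, ΔU = 127000 J.

127000 J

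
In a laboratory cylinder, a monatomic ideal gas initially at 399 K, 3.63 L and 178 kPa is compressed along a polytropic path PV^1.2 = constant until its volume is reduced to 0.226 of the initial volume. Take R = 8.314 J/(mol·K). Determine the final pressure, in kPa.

Polytropic n=1.2: T₂ = T₁(V₁/V₂)^(n−1) = 399×(4.42)^0.20 = 537 K; P₂ = P₁(V₁/V₂)^n = 1060 kPa.

1060 kPa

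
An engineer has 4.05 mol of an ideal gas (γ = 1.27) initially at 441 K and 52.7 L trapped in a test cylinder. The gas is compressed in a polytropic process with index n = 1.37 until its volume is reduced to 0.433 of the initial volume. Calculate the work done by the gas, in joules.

P₁ = nRT₁/V₁ = 4.05×8.314×441/52.7 = 282 kPa.
Polytropic n=1.37: T₂ = T₁(V₁/V₂)^(n−1) = 441×(2.31)^0.37 = 601 K; P₂ = P₁(V₁/V₂)^n = 887 kPa.
W = (P₁V₁−P₂V₂)/(n−1) = (282×52.7−887×22.8)/0.37 = -14600 J.

-14600 J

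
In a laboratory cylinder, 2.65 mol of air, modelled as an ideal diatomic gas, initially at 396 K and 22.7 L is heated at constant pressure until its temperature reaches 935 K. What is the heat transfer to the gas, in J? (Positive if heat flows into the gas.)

P₁ = nRT₁/V₁ = 2.65×8.314×396/22.7 = 384 kPa.
Isobaric: P stays 384 kPa; V/T = const ⇒ T₂ = 935 K, V₂ = 53.6 L.
W = PΔV = 384×(53.6−22.7) kPa·L = 11900 J.
ΔU = nCvΔT = 2.65×20.8×(935−396) = 29700 J.
Q = ΔU + W = nCpΔT = 41600 J.

41600 J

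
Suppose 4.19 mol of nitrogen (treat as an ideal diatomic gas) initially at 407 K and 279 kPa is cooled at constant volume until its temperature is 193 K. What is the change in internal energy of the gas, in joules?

V₁ = nRT₁/P₁ = 4.19×8.314×407/279 = 50.8 L.
Isochoric: V stays 50.8 L; P/T = const ⇒ T₂ = 193 K, P₂ = 132 kPa.
For an ideal gas ΔU = nCvΔT with Cv = (5/2)R = 20.8 J/(mol·K).
ΔU = 4.19×20.8×(193−407) = -18600 J.

-18600 J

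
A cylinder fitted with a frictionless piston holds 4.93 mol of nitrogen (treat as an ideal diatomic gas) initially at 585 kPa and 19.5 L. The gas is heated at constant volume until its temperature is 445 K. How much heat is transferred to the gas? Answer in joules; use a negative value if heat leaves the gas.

17100 J

T₁ = P₁V₁/(nR) = 585×19.5/(4.93×8.314) = 278 K.
Isochoric: V stays 19.5 L; P/T = const ⇒ T₂ = 445 K, P₂ = 935 kPa.
W = 0 (no volume change).
ΔU = nCvΔT = 4.93×20.8×(445−278) = 17100 J.
Q = ΔU = 17100 J.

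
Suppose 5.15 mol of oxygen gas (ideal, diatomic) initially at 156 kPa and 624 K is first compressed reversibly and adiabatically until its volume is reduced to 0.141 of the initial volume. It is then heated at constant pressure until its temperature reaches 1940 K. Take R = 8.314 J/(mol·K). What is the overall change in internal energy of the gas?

V₁ = nRT₁/P₁ = 5.15×8.314×624/156 = 171 L.
Step 1 — Adiabatic: TV^(γ−1) = const ⇒ T₂ = 624×(7.09)^0.400 = 1370 K; PV^γ = const ⇒ P₂ = 2420 kPa.
ΔU = nCvΔT = 5.15×20.8×(1370−624) = 79400 J.
Q = 0 for an adiabatic process, so W = −ΔU = -79400 J.
State after step 1: P = 2420 kPa, V = 24.1 L, T = 1370 K.
Step 2 — Isobaric: P stays 2420 kPa; V/T = const ⇒ T₂ = 1940 K, V₂ = 34.3 L.
W = PΔV = 2420×(34.3−24.1) kPa·L = 24600 J.
ΔU = nCvΔT = 5.15×20.8×(1940−1370) = 61400 J.
Q = ΔU + W = nCpΔT = 86000 J.
Net over both steps: W = -54900 J, Q = 86000 J, ΔU = 141000 J.

141000 J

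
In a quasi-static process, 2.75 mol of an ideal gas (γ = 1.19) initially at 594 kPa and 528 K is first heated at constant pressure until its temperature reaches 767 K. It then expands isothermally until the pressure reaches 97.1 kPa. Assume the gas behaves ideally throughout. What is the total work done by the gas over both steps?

37200 J

V₁ = nRT₁/P₁ = 2.75×8.314×528/594 = 20.3 L.
Step 1 — Isobaric: P stays 594 kPa; V/T = const ⇒ T₂ = 767 K, V₂ = 29.5 L.
W = PΔV = 594×(29.5−20.3) kPa·L = 5460 J.
ΔU = nCvΔT = 2.75×43.8×(767−528) = 28800 J.
Q = ΔU + W = nCpΔT = 34200 J.
State after step 1: P = 594 kPa, V = 29.5 L, T = 767 K.
Step 2 — Isothermal: T stays 767 K; PV = const ⇒ V₂ = 181 L, P₂ = 97.1 kPa.
ΔU = 0 (ideal gas, T constant).
W = nRT ln(V₂/V₁) = 2.75×8.314×767×ln(6.12) = 31800 J.
Q = ΔU + W = 31800 J.
Net over both steps: W = 37200 J, Q = 66000 J, ΔU = 28800 J.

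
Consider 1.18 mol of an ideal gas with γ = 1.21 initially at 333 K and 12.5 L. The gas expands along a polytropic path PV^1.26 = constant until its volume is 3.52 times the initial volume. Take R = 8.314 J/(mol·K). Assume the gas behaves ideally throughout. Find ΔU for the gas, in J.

-4340 J

P₁ = nRT₁/V₁ = 1.18×8.314×333/12.5 = 261 kPa.
Polytropic n=1.26: T₂ = T₁(V₁/V₂)^(n−1) = 333×(0.284)^0.26 = 240 K; P₂ = P₁(V₁/V₂)^n = 53.5 kPa.
For an ideal gas ΔU = nCvΔT with Cv = R/(γ−1) = 39.6 J/(mol·K).
ΔU = 1.18×39.6×(240−333) = -4340 J.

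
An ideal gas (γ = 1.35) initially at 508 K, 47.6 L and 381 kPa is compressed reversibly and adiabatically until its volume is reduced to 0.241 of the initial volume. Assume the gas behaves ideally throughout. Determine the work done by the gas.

-33400 J

n = P₁V₁/(RT₁) = 381×47.6/(8.314×508) = 4.29 mol.
Adiabatic: TV^(γ−1) = const ⇒ T₂ = 508×(4.15)^0.350 = 836 K; PV^γ = const ⇒ P₂ = 2600 kPa.
ΔU = nCvΔT = 4.29×23.8×(836−508) = 33400 J.
Q = 0 for an adiabatic process, so W = −ΔU = -33400 J.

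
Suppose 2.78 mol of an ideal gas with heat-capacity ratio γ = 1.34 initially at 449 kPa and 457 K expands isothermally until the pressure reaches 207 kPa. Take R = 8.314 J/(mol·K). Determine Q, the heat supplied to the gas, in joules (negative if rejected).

V₁ = nRT₁/P₁ = 2.78×8.314×457/449 = 23.5 L.
Isothermal: T stays 457 K; PV = const ⇒ V₂ = 51.0 L, P₂ = 207 kPa.
ΔU = 0 (ideal gas, T constant).
W = nRT ln(V₂/V₁) = 2.78×8.314×457×ln(2.17) = 8180 J.
Q = ΔU + W = 8180 J.

8180 J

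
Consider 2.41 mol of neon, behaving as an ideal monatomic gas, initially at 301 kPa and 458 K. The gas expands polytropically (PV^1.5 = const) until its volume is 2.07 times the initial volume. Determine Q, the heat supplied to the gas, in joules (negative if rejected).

1400 J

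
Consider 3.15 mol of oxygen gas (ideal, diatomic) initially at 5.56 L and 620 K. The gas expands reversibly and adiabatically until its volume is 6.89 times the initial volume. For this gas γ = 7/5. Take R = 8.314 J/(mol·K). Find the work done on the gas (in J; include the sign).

-21800 J

P₁ = nRT₁/V₁ = 3.15×8.314×620/5.56 = 2920 kPa.
Adiabatic: TV^(γ−1) = const ⇒ T₂ = 620×(0.145)^0.400 = 286 K; PV^γ = const ⇒ P₂ = 196 kPa.
ΔU = nCvΔT = 3.15×20.8×(286−620) = -21800 J.
Q = 0 for an adiabatic process, so W = −ΔU = 21800 J.
Work done on the gas = −W_by = -21800 J.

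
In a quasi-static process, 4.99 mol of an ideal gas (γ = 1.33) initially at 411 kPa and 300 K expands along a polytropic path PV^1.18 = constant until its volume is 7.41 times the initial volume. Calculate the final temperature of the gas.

V₁ = nRT₁/P₁ = 4.99×8.314×300/411 = 30.3 L.
Polytropic n=1.18: T₂ = T₁(V₁/V₂)^(n−1) = 300×(0.135)^0.18 = 209 K; P₂ = P₁(V₁/V₂)^n = 38.7 kPa.

209 K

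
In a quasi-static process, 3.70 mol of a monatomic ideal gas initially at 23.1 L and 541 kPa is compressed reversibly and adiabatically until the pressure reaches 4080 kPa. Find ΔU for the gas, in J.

23300 J

T₁ = P₁V₁/(nR) = 541×23.1/(3.70×8.314) = 406 K.
Adiabatic: T₂/T₁ = (P₂/P₁)^((γ−1)/γ) ⇒ T₂ = 406×(7.54)^0.400 = 912 K; V₂ = 6.87 L.
For an ideal gas ΔU = nCvΔT with Cv = (3/2)R = 12.5 J/(mol·K).
ΔU = 3.70×12.5×(912−406) = 23300 J.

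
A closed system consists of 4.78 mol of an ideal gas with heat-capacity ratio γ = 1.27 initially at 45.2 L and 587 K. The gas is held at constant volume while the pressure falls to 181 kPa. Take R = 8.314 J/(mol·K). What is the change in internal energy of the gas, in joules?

-56100 J

P₁ = nRT₁/V₁ = 4.78×8.314×587/45.2 = 516 kPa.
Isochoric: V stays 45.2 L; P/T = const ⇒ T₂ = 206 K, P₂ = 181 kPa.
For an ideal gas ΔU = nCvΔT with Cv = R/(γ−1) = 30.8 J/(mol·K).
ΔU = 4.78×30.8×(206−587) = -56100 J.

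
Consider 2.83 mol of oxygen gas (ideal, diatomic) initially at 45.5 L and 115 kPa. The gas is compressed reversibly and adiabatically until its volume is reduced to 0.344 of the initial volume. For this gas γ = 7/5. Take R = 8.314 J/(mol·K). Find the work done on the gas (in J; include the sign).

6960 J

T₁ = P₁V₁/(nR) = 115×45.5/(2.83×8.314) = 222 K.
Adiabatic: TV^(γ−1) = const ⇒ T₂ = 222×(2.91)^0.400 = 341 K; PV^γ = const ⇒ P₂ = 512 kPa.
ΔU = nCvΔT = 2.83×20.8×(341−222) = 6960 J.
Q = 0 for an adiabatic process, so W = −ΔU = -6960 J.
Work done on the gas = −W_by = 6960 J.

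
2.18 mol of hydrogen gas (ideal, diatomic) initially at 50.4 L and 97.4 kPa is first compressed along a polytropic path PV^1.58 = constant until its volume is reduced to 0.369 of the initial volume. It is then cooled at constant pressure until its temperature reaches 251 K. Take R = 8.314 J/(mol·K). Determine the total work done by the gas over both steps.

T₁ = P₁V₁/(nR) = 97.4×50.4/(2.18×8.314) = 271 K.
Step 1 — Polytropic n=1.58: T₂ = T₁(V₁/V₂)^(n−1) = 271×(2.71)^0.58 = 483 K; P₂ = P₁(V₁/V₂)^n = 471 kPa.
W = (P₁V₁−P₂V₂)/(n−1) = (97.4×50.4−471×18.6)/0.58 = -6630 J.
ΔU = nCvΔT = 2.18×20.8×(483−271) = 9610 J.
Q = ΔU + W = 2980 J.
State after step 1: P = 471 kPa, V = 18.6 L, T = 483 K.
Step 2 — Isobaric: P stays 471 kPa; V/T = const ⇒ T₂ = 251 K, V₂ = 9.67 L.
W = PΔV = 471×(9.67−18.6) kPa·L = -4200 J.
ΔU = nCvΔT = 2.18×20.8×(251−483) = -10500 J.
Q = ΔU + W = nCpΔT = -14700 J.
Net over both steps: W = -10800 J, Q = -11700 J, ΔU = -899 J.

-10800 J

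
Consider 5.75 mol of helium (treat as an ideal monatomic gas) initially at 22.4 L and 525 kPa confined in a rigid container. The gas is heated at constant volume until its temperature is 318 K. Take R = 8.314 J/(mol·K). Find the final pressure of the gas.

T₁ = P₁V₁/(nR) = 525×22.4/(5.75×8.314) = 246 K.
Isochoric: V stays 22.4 L; P/T = const ⇒ T₂ = 318 K, P₂ = 679 kPa.

679 kPa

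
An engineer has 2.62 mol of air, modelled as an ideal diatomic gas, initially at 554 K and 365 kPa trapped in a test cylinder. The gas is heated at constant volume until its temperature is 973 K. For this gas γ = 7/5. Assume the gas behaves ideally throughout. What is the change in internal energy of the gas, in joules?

V₁ = nRT₁/P₁ = 2.62×8.314×554/365 = 33.1 L.
Isochoric: V stays 33.1 L; P/T = const ⇒ T₂ = 973 K, P₂ = 641 kPa.
For an ideal gas ΔU = nCvΔT with Cv = (5/2)R = 20.8 J/(mol·K).
ΔU = 2.62×20.8×(973−554) = 22800 J.

22800 J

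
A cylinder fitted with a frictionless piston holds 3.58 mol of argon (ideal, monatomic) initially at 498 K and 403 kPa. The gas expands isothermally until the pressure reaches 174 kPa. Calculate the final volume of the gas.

V₁ = nRT₁/P₁ = 3.58×8.314×498/403 = 36.8 L.
Isothermal: T stays 498 K; PV = const ⇒ V₂ = 85.2 L, P₂ = 174 kPa.

85.2 L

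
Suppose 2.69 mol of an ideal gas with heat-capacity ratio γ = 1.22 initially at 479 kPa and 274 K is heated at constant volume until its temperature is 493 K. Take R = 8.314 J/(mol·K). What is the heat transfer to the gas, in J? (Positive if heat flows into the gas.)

22300 J

V₁ = nRT₁/P₁ = 2.69×8.314×274/479 = 12.8 L.
Isochoric: V stays 12.8 L; P/T = const ⇒ T₂ = 493 K, P₂ = 862 kPa.
W = 0 (no volume change).
ΔU = nCvΔT = 2.69×37.8×(493−274) = 22300 J.
Q = ΔU = 22300 J.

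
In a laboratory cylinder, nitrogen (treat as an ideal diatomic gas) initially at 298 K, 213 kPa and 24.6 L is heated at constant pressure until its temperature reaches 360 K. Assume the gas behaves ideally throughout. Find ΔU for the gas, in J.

n = P₁V₁/(RT₁) = 213×24.6/(8.314×298) = 2.11 mol.
Isobaric: P stays 213 kPa; V/T = const ⇒ T₂ = 360 K, V₂ = 29.7 L.
For an ideal gas ΔU = nCvΔT with Cv = (5/2)R = 20.8 J/(mol·K).
ΔU = 2.11×20.8×(360−298) = 2730 J.

2730 J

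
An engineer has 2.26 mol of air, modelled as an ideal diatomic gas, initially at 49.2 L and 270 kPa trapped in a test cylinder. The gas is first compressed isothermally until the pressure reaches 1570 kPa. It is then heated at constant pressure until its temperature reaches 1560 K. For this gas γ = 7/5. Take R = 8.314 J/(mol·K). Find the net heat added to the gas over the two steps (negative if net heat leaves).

T₁ = P₁V₁/(nR) = 270×49.2/(2.26×8.314) = 707 K.
Step 1 — Isothermal: T stays 707 K; PV = const ⇒ V₂ = 8.46 L, P₂ = 1570 kPa.
ΔU = 0 (ideal gas, T constant).
W = nRT ln(V₂/V₁) = 2.26×8.314×707×ln(0.172) = -23400 J.
Q = ΔU + W = -23400 J.
State after step 1: P = 1570 kPa, V = 8.46 L, T = 707 K.
Step 2 — Isobaric: P stays 1570 kPa; V/T = const ⇒ T₂ = 1560 K, V₂ = 18.7 L.
W = PΔV = 1570×(18.7−8.46) kPa·L = 16000 J.
ΔU = nCvΔT = 2.26×20.8×(1560−707) = 40100 J.
Q = ΔU + W = nCpΔT = 56100 J.
Net over both steps: W = -7360 J, Q = 32700 J, ΔU = 40100 J.

32700 J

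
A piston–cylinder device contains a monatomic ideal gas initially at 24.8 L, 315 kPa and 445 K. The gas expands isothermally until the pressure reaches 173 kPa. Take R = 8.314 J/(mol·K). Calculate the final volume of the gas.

Isothermal: T stays 445 K; PV = const ⇒ V₂ = 45.2 L, P₂ = 173 kPa.

45.2 L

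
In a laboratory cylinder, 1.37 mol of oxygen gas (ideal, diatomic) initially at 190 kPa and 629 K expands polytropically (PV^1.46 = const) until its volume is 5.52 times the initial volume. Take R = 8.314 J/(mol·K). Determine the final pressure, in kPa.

V₁ = nRT₁/P₁ = 1.37×8.314×629/190 = 37.7 L.
Polytropic n=1.46: T₂ = T₁(V₁/V₂)^(n−1) = 629×(0.181)^0.46 = 287 K; P₂ = P₁(V₁/V₂)^n = 15.7 kPa.

15.7 kPa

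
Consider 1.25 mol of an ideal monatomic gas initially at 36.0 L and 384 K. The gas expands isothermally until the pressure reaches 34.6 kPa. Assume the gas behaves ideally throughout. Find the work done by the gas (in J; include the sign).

P₁ = nRT₁/V₁ = 1.25×8.314×384/36.0 = 111 kPa.
Isothermal: T stays 384 K; PV = const ⇒ V₂ = 115 L, P₂ = 34.6 kPa.
W = nRT ln(V₂/V₁) = 1.25×8.314×384×ln(3.20) = 4650 J.

4650 J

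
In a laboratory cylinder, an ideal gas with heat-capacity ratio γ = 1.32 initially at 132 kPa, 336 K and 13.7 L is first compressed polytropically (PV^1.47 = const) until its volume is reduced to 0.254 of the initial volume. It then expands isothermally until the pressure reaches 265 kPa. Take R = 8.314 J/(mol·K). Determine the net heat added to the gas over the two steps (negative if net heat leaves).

n = P₁V₁/(RT₁) = 132×13.7/(8.314×336) = 0.647 mol.
Step 1 — Polytropic n=1.47: T₂ = T₁(V₁/V₂)^(n−1) = 336×(3.94)^0.47 = 640 K; P₂ = P₁(V₁/V₂)^n = 990 kPa.
W = (P₁V₁−P₂V₂)/(n−1) = (132×13.7−990×3.48)/0.47 = -3480 J.
ΔU = nCvΔT = 0.647×26.0×(640−336) = 5110 J.
Q = ΔU + W = 1630 J.
State after step 1: P = 990 kPa, V = 3.48 L, T = 640 K.
Step 2 — Isothermal: T stays 640 K; PV = const ⇒ V₂ = 13.0 L, P₂ = 265 kPa.
ΔU = 0 (ideal gas, T constant).
W = nRT ln(V₂/V₁) = 0.647×8.314×640×ln(3.73) = 4540 J.
Q = ΔU + W = 4540 J.
Net over both steps: W = 1060 J, Q = 6170 J, ΔU = 5110 J.

6170 J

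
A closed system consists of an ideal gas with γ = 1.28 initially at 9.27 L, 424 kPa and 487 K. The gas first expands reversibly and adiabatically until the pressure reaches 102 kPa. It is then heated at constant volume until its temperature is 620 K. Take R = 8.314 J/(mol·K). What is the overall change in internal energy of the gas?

n = P₁V₁/(RT₁) = 424×9.27/(8.314×487) = 0.971 mol.
Step 1 — Adiabatic: T₂/T₁ = (P₂/P₁)^((γ−1)/γ) ⇒ T₂ = 487×(0.241)^0.219 = 357 K; V₂ = 28.2 L.
ΔU = nCvΔT = 0.971×29.7×(357−487) = -3760 J.
Q = 0 for an adiabatic process, so W = −ΔU = 3760 J.
State after step 1: P = 102 kPa, V = 28.2 L, T = 357 K.
Step 2 — Isochoric: V stays 28.2 L; P/T = const ⇒ T₂ = 620 K, P₂ = 177 kPa.
W = 0 (no volume change).
ΔU = nCvΔT = 0.971×29.7×(620−357) = 7590 J.
Q = ΔU = 7590 J.
Net over both steps: W = 3760 J, Q = 7590 J, ΔU = 3830 J.

3830 J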